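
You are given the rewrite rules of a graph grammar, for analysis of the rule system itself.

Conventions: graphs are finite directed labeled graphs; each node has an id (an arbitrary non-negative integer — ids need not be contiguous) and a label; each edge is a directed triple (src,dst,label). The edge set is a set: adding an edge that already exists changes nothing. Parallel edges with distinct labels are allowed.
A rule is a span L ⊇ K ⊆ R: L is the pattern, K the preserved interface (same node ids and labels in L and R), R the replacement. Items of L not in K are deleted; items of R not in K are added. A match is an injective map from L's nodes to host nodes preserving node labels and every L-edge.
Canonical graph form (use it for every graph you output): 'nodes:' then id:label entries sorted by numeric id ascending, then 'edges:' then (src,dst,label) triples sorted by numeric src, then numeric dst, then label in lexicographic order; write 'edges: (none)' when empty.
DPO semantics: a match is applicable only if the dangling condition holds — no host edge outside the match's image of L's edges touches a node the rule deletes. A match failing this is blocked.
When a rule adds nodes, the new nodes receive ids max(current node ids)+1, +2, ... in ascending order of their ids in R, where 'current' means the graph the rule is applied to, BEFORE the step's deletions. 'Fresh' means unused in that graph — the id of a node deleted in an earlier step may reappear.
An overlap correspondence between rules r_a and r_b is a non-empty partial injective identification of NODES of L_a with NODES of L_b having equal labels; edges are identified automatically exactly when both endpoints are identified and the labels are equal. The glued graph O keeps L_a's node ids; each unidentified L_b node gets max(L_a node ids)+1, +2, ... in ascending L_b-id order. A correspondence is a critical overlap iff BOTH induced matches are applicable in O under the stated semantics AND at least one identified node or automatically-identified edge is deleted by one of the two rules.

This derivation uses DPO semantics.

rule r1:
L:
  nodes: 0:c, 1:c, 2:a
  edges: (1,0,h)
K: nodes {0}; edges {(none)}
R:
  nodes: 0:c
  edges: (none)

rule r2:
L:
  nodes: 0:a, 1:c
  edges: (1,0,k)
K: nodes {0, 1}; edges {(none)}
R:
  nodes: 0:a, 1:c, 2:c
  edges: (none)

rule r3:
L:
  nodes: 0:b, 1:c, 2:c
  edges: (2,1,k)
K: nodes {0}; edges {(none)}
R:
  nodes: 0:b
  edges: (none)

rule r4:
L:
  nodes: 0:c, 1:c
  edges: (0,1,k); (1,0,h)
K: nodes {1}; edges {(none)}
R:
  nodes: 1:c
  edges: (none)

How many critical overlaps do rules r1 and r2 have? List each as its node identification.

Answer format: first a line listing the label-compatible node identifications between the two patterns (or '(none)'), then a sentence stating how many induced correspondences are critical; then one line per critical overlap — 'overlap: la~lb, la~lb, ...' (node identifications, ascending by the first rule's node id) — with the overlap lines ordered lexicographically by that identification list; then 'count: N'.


label-compatible node identifications between L(r1) and L(r2): 0~1, 1~1, 2~0
0 of the induced correspondences are critical overlaps of r1 and r2.
count: 0


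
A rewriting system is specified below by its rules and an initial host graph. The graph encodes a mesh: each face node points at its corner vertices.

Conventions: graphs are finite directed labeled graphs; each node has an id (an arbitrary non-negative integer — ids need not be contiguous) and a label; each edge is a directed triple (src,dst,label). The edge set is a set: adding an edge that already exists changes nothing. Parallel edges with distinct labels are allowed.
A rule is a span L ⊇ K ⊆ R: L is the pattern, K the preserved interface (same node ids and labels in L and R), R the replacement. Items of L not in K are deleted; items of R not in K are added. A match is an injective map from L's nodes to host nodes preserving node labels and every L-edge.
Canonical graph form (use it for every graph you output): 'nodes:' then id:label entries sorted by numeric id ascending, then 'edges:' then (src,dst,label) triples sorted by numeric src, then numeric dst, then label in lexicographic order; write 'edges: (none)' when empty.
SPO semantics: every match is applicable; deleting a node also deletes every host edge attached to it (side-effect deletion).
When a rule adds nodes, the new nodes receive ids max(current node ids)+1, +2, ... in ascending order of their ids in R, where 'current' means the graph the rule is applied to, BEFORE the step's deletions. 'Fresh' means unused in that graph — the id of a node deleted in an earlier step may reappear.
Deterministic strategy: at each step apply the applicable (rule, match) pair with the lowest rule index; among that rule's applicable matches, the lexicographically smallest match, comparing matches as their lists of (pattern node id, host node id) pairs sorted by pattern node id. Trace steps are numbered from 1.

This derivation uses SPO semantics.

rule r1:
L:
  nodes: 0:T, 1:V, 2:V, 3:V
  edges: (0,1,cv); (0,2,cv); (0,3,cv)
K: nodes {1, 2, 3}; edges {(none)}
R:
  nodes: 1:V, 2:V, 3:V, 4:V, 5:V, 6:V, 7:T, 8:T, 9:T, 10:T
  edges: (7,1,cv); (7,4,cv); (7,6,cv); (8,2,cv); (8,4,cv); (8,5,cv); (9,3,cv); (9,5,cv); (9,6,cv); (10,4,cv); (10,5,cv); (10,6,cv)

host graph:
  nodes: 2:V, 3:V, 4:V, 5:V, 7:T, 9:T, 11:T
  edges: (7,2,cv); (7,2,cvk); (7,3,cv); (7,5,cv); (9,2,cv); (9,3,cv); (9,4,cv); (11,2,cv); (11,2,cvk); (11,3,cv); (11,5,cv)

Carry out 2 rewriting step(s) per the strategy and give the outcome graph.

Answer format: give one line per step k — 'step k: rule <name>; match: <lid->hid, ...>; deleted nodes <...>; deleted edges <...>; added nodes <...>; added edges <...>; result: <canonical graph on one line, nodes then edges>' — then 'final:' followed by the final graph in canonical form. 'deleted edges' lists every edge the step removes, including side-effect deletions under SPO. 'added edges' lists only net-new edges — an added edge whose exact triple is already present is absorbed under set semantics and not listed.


step 1: rule r1; match: 0->7, 1->2, 2->3, 3->5; deleted nodes 7; deleted edges (7,2,cv); (7,2,cvk); (7,3,cv); (7,5,cv); added nodes 12, 13, 14, 15, 16, 17, 18; added edges (15,2,cv); (15,12,cv); (15,14,cv); (16,3,cv); (16,12,cv); (16,13,cv); (17,5,cv); (17,13,cv); (17,14,cv); (18,12,cv); (18,13,cv); (18,14,cv); result: nodes: 2:V, 3:V, 4:V, 5:V, 9:T, 11:T, 12:V, 13:V, 14:V, 15:T, 16:T, 17:T, 18:T edges: (9,2,cv); (9,3,cv); (9,4,cv); (11,2,cv); (11,2,cvk); (11,3,cv); (11,5,cv); (15,2,cv); (15,12,cv); (15,14,cv); (16,3,cv); (16,12,cv); (16,13,cv); (17,5,cv); (17,13,cv); (17,14,cv); (18,12,cv); (18,13,cv); (18,14,cv)
step 2: rule r1; match: 0->9, 1->2, 2->3, 3->4; deleted nodes 9; deleted edges (9,2,cv); (9,3,cv); (9,4,cv); added nodes 19, 20, 21, 22, 23, 24, 25; added edges (22,2,cv); (22,19,cv); (22,21,cv); (23,3,cv); (23,19,cv); (23,20,cv); (24,4,cv); (24,20,cv); (24,21,cv); (25,19,cv); (25,20,cv); (25,21,cv); result: nodes: 2:V, 3:V, 4:V, 5:V, 11:T, 12:V, 13:V, 14:V, 15:T, 16:T, 17:T, 18:T, 19:V, 20:V, 21:V, 22:T, 23:T, 24:T, 25:T edges: (11,2,cv); (11,2,cvk); (11,3,cv); (11,5,cv); (15,2,cv); (15,12,cv); (15,14,cv); (16,3,cv); (16,12,cv); (16,13,cv); (17,5,cv); (17,13,cv); (17,14,cv); (18,12,cv); (18,13,cv); (18,14,cv); (22,2,cv); (22,19,cv); (22,21,cv); (23,3,cv); (23,19,cv); (23,20,cv); (24,4,cv); (24,20,cv); (24,21,cv); (25,19,cv); (25,20,cv); (25,21,cv)
final:
nodes: 2:V, 3:V, 4:V, 5:V, 11:T, 12:V, 13:V, 14:V, 15:T, 16:T, 17:T, 18:T, 19:V, 20:V, 21:V, 22:T, 23:T, 24:T, 25:T
edges: (11,2,cv); (11,2,cvk); (11,3,cv); (11,5,cv); (15,2,cv); (15,12,cv); (15,14,cv); (16,3,cv); (16,12,cv); (16,13,cv); (17,5,cv); (17,13,cv); (17,14,cv); (18,12,cv); (18,13,cv); (18,14,cv); (22,2,cv); (22,19,cv); (22,21,cv); (23,3,cv); (23,19,cv); (23,20,cv); (24,4,cv); (24,20,cv); (24,21,cv); (25,19,cv); (25,20,cv); (25,21,cv)


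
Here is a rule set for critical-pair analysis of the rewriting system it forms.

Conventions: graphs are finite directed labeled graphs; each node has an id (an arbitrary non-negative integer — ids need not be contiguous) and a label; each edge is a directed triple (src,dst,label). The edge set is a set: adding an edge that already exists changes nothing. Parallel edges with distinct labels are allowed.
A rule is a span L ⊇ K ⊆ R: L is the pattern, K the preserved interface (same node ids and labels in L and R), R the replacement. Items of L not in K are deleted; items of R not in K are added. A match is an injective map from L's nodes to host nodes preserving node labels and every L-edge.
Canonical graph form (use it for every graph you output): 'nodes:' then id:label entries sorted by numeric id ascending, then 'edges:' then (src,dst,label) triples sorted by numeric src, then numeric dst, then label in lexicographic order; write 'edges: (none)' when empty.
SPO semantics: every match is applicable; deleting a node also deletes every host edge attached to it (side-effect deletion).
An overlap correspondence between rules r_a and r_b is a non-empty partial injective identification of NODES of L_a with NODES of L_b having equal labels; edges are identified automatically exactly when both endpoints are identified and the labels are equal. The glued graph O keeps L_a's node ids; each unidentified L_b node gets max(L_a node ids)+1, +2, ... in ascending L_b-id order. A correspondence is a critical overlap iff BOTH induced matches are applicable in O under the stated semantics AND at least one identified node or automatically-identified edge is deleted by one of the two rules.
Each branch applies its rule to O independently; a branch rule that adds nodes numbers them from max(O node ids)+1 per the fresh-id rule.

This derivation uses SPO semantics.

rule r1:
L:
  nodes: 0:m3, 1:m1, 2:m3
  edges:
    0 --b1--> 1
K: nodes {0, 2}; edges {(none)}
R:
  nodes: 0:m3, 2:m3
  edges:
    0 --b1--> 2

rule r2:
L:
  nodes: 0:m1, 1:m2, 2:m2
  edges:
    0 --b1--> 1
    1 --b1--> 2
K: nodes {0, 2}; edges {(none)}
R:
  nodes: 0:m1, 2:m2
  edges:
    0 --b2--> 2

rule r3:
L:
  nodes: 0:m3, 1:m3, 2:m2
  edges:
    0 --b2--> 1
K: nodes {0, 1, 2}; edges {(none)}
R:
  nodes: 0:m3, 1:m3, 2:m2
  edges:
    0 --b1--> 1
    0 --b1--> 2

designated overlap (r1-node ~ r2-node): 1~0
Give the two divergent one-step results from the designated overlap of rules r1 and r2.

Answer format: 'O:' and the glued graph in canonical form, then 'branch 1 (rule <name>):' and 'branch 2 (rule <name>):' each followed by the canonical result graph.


O:
nodes: 0:m3, 1:m1, 2:m3, 3:m2, 4:m2
edges: (0,1,b1); (1,3,b1); (3,4,b1)
branch 1 (rule r1):
nodes: 0:m3, 2:m3, 3:m2, 4:m2
edges: (0,2,b1); (3,4,b1)
branch 2 (rule r2):
nodes: 0:m3, 1:m1, 2:m3, 4:m2
edges: (0,1,b1); (1,4,b2)


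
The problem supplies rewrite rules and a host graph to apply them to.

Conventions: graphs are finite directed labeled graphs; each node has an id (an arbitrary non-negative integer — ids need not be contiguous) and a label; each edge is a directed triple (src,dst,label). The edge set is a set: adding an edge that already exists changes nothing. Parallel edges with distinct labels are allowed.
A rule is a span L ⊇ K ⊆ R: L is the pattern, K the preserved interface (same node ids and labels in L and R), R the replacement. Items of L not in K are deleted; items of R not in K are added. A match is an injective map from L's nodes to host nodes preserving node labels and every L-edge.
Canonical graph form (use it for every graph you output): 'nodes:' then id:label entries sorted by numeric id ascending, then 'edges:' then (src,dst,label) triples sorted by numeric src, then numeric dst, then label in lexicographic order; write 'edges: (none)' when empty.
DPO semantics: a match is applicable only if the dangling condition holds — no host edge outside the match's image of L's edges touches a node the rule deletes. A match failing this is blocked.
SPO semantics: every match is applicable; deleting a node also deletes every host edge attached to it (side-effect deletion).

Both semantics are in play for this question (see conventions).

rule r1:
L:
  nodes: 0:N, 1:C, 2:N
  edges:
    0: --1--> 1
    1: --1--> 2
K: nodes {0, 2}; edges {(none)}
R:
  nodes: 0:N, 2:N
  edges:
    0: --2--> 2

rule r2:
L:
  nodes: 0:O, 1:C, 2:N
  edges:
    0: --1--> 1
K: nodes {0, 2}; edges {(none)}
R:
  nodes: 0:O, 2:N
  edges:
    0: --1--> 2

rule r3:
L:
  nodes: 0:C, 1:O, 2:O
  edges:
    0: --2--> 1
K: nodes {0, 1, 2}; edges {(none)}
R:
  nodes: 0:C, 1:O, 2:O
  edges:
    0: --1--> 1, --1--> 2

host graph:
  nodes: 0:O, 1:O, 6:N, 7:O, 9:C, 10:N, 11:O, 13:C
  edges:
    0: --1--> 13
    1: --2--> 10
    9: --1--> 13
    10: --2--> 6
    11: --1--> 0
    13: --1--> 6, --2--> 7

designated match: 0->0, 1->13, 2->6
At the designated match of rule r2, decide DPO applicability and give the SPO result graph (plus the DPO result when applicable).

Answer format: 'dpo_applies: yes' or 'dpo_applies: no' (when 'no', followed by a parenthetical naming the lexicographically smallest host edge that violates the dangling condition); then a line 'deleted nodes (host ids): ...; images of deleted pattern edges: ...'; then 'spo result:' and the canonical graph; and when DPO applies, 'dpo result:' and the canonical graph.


dpo_applies: no
(the rule deletes node 13, which keeps host edge (9,13,1) outside the match image — the dangling condition fails, DPO blocks; SPO proceeds and side-deletes such edges)
deleted nodes (host ids): 13; images of deleted pattern edges: (0,13,1)
spo result:
nodes: 0:O, 1:O, 6:N, 7:O, 9:C, 10:N, 11:O
edges: (0,6,1); (1,10,2); (10,6,2); (11,0,1)


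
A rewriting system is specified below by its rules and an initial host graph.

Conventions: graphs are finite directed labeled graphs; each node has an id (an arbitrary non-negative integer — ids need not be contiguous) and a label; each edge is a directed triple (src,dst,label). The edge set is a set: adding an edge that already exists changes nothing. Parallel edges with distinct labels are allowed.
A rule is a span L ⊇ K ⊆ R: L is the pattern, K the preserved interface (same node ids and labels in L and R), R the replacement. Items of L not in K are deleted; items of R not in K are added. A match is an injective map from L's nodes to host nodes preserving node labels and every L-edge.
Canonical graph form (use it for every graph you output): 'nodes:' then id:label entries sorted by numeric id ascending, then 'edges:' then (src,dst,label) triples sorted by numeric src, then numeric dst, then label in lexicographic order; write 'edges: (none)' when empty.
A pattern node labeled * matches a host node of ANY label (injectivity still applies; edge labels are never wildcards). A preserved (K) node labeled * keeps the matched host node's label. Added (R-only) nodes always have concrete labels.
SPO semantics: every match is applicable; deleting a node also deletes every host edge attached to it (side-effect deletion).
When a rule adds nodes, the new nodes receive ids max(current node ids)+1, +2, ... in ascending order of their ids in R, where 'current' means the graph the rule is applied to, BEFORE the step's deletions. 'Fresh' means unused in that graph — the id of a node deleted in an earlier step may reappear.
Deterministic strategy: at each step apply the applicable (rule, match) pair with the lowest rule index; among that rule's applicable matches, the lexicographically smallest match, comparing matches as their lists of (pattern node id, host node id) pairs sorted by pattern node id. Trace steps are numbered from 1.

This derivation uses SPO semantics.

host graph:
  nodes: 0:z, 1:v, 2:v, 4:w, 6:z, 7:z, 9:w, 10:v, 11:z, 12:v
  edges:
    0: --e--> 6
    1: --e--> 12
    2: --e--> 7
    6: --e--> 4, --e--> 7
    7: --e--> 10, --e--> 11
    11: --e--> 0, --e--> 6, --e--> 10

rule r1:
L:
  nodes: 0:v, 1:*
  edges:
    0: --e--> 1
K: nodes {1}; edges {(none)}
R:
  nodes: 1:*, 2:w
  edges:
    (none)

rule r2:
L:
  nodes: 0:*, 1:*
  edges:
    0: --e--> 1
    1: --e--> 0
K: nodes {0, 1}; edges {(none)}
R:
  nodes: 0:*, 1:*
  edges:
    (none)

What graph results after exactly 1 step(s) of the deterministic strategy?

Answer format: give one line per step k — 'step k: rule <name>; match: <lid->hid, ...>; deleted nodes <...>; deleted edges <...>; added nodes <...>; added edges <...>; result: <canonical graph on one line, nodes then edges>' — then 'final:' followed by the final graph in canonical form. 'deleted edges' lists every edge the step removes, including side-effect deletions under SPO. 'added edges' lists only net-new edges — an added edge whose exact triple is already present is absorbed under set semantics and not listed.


step 1: rule r1; match: 0->1, 1->12; deleted nodes 1; deleted edges (1,12,e); added nodes 13; added edges (none); result: nodes: 0:z, 2:v, 4:w, 6:z, 7:z, 9:w, 10:v, 11:z, 12:v, 13:w edges: (0,6,e); (2,7,e); (6,4,e); (6,7,e); (7,10,e); (7,11,e); (11,0,e); (11,6,e); (11,10,e)
final:
nodes: 0:z, 2:v, 4:w, 6:z, 7:z, 9:w, 10:v, 11:z, 12:v, 13:w
edges: (0,6,e); (2,7,e); (6,4,e); (6,7,e); (7,10,e); (7,11,e); (11,0,e); (11,6,e); (11,10,e)


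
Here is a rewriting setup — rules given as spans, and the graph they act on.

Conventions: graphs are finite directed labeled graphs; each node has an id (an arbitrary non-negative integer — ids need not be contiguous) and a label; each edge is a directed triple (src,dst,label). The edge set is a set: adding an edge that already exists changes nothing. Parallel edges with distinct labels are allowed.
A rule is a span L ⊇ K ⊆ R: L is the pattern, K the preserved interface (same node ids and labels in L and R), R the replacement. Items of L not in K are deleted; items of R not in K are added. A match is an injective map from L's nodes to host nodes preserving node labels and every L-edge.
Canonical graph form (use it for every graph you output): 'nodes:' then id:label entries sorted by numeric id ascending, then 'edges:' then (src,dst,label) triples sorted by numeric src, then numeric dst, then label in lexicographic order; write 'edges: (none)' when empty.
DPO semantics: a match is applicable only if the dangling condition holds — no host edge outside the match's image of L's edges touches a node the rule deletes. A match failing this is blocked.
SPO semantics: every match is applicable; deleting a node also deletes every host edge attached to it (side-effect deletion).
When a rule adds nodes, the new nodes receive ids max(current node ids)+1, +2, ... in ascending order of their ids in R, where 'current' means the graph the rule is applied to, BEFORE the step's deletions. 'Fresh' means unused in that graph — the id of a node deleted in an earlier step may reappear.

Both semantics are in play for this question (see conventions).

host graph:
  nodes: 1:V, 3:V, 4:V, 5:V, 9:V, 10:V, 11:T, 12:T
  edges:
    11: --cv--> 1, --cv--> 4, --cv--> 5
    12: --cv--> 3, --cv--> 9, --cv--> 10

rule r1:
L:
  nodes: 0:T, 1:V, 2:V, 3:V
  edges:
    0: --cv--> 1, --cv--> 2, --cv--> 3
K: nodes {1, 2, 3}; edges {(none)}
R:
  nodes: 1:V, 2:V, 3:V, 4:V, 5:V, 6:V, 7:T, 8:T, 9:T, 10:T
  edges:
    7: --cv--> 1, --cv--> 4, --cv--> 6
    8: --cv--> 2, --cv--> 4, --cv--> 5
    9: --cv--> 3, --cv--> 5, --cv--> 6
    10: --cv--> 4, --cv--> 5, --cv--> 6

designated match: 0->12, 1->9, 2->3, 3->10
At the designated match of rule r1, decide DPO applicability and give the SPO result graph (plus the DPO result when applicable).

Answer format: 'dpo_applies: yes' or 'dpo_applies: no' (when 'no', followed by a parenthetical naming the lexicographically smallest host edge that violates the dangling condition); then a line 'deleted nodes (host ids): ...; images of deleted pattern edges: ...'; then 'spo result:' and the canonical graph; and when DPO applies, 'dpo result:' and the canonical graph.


dpo_applies: yes
deleted nodes (host ids): 12; images of deleted pattern edges: (12,3,cv); (12,9,cv); (12,10,cv)
spo result:
nodes: 1:V, 3:V, 4:V, 5:V, 9:V, 10:V, 11:T, 13:V, 14:V, 15:V, 16:T, 17:T, 18:T, 19:T
edges: (11,1,cv); (11,4,cv); (11,5,cv); (16,9,cv); (16,13,cv); (16,15,cv); (17,3,cv); (17,13,cv); (17,14,cv); (18,10,cv); (18,14,cv); (18,15,cv); (19,13,cv); (19,14,cv); (19,15,cv)
dpo result:
nodes: 1:V, 3:V, 4:V, 5:V, 9:V, 10:V, 11:T, 13:V, 14:V, 15:V, 16:T, 17:T, 18:T, 19:T
edges: (11,1,cv); (11,4,cv); (11,5,cv); (16,9,cv); (16,13,cv); (16,15,cv); (17,3,cv); (17,13,cv); (17,14,cv); (18,10,cv); (18,14,cv); (18,15,cv); (19,13,cv); (19,14,cv); (19,15,cv)


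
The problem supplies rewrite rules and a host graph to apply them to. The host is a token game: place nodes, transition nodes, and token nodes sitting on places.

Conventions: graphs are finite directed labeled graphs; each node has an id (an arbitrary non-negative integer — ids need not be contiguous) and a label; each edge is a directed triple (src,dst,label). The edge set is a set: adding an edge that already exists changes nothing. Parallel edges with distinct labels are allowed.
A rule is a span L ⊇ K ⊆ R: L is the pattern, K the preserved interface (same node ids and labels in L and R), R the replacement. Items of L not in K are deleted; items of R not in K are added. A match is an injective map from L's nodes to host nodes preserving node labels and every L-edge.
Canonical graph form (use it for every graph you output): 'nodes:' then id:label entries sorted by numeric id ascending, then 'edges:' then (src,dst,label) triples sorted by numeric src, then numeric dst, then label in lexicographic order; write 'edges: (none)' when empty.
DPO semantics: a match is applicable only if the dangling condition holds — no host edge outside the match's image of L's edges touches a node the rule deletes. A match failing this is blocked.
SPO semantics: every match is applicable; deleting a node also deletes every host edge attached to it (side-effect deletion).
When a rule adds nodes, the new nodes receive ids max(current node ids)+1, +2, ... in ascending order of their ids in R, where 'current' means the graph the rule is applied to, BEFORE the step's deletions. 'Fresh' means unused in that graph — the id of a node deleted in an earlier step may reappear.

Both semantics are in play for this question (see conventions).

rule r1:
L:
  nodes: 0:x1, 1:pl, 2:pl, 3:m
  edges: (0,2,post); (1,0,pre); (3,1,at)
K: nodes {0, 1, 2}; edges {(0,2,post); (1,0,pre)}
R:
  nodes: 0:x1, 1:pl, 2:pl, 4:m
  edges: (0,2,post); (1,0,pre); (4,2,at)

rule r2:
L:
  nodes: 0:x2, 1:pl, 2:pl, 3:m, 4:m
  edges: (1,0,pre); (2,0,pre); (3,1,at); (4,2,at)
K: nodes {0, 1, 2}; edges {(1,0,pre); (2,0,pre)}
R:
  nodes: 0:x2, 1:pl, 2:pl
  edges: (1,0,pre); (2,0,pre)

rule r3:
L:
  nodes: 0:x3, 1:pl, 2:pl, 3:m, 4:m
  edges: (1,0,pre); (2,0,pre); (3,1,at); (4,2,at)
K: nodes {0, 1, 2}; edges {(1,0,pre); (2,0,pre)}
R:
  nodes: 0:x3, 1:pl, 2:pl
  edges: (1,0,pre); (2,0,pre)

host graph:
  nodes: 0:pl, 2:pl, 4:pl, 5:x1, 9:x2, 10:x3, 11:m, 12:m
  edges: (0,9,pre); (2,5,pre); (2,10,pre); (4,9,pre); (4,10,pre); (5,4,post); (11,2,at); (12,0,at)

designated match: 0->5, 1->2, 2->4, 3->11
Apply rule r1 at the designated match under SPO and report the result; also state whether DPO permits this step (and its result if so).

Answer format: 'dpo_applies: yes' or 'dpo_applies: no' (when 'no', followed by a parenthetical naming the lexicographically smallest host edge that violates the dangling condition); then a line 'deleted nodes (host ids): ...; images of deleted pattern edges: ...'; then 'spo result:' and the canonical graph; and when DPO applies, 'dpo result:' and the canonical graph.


dpo_applies: yes
deleted nodes (host ids): 11; images of deleted pattern edges: (11,2,at)
spo result:
nodes: 0:pl, 2:pl, 4:pl, 5:x1, 9:x2, 10:x3, 12:m, 13:m
edges: (0,9,pre); (2,5,pre); (2,10,pre); (4,9,pre); (4,10,pre); (5,4,post); (12,0,at); (13,4,at)
dpo result:
nodes: 0:pl, 2:pl, 4:pl, 5:x1, 9:x2, 10:x3, 12:m, 13:m
edges: (0,9,pre); (2,5,pre); (2,10,pre); (4,9,pre); (4,10,pre); (5,4,post); (12,0,at); (13,4,at)


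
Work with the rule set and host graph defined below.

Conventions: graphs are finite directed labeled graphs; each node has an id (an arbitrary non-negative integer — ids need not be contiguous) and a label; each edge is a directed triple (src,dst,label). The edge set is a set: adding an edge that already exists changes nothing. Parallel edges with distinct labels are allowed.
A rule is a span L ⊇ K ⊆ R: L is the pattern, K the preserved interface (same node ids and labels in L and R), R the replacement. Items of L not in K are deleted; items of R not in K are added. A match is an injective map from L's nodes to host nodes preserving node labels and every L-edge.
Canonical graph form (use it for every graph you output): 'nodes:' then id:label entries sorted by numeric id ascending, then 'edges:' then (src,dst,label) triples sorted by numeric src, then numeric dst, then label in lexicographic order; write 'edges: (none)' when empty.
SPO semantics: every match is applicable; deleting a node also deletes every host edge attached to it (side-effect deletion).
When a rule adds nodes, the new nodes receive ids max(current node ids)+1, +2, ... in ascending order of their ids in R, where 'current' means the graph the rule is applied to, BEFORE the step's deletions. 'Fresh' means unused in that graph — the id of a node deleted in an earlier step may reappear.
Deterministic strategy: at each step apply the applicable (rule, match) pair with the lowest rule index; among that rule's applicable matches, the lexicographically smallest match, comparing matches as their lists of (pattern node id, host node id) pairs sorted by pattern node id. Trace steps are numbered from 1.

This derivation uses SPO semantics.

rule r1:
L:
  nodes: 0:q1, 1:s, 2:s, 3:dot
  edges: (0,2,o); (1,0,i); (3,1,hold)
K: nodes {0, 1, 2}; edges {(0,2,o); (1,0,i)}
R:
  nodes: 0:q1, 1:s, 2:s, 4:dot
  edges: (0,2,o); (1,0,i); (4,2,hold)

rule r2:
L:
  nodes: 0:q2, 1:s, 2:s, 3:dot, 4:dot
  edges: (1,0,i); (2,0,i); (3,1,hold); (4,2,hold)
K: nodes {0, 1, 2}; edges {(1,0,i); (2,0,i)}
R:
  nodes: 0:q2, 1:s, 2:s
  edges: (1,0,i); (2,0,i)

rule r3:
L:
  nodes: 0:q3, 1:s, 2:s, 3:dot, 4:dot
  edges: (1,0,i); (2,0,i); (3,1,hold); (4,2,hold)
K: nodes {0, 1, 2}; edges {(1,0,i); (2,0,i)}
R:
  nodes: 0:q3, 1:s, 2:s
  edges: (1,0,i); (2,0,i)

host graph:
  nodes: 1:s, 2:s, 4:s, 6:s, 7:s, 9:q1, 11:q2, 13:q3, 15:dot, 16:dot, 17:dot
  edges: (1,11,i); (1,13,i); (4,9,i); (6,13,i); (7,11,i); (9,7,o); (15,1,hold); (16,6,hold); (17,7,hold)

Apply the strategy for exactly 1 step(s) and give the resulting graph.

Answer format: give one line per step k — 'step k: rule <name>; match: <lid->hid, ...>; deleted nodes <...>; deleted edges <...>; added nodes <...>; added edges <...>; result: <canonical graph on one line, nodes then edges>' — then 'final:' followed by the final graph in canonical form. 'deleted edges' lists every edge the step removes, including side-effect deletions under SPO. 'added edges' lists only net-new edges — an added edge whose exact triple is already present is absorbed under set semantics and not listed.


step 1: rule r2; match: 0->11, 1->1, 2->7, 3->15, 4->17; deleted nodes 15, 17; deleted edges (15,1,hold); (17,7,hold); added nodes (none); added edges (none); result: nodes: 1:s, 2:s, 4:s, 6:s, 7:s, 9:q1, 11:q2, 13:q3, 16:dot edges: (1,11,i); (1,13,i); (4,9,i); (6,13,i); (7,11,i); (9,7,o); (16,6,hold)
final:
nodes: 1:s, 2:s, 4:s, 6:s, 7:s, 9:q1, 11:q2, 13:q3, 16:dot
edges: (1,11,i); (1,13,i); (4,9,i); (6,13,i); (7,11,i); (9,7,o); (16,6,hold)


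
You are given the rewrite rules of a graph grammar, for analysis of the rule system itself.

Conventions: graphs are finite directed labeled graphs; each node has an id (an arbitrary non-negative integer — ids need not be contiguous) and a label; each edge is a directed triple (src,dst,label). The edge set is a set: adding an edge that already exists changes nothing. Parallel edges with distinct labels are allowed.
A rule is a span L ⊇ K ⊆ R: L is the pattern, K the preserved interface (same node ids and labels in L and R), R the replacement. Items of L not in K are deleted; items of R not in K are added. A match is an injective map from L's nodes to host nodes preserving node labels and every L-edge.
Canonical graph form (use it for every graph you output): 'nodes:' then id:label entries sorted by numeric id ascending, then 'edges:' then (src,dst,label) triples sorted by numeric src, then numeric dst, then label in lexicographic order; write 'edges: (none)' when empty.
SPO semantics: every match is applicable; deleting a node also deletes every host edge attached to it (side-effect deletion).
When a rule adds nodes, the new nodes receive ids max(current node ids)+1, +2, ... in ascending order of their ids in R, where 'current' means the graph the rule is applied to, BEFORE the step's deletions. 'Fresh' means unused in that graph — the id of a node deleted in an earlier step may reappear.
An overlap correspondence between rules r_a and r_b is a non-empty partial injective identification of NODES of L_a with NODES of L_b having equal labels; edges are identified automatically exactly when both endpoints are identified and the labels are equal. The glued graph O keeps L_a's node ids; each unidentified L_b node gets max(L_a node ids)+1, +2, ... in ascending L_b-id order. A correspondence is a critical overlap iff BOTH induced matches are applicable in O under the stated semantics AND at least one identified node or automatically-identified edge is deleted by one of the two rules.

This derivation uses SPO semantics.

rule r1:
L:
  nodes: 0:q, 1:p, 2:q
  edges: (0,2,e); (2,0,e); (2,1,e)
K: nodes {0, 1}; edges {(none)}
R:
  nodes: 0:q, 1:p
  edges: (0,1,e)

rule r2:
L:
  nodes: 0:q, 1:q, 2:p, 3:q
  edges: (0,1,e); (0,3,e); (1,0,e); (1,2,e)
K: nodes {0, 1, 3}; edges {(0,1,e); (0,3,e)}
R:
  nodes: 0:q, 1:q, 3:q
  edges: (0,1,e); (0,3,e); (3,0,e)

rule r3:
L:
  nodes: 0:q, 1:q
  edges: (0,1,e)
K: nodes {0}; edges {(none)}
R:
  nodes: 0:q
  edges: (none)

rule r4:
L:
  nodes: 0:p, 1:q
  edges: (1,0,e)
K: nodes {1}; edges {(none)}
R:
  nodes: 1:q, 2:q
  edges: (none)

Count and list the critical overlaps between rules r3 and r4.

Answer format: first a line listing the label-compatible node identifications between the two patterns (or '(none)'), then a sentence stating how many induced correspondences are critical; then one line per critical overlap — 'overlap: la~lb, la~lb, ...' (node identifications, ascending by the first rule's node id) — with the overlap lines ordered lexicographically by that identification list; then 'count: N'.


label-compatible node identifications between L(r3) and L(r4): 0~1, 1~1
1 of the induced correspondences is a critical overlap of r3 and r4.
overlap: 1~1
count: 1


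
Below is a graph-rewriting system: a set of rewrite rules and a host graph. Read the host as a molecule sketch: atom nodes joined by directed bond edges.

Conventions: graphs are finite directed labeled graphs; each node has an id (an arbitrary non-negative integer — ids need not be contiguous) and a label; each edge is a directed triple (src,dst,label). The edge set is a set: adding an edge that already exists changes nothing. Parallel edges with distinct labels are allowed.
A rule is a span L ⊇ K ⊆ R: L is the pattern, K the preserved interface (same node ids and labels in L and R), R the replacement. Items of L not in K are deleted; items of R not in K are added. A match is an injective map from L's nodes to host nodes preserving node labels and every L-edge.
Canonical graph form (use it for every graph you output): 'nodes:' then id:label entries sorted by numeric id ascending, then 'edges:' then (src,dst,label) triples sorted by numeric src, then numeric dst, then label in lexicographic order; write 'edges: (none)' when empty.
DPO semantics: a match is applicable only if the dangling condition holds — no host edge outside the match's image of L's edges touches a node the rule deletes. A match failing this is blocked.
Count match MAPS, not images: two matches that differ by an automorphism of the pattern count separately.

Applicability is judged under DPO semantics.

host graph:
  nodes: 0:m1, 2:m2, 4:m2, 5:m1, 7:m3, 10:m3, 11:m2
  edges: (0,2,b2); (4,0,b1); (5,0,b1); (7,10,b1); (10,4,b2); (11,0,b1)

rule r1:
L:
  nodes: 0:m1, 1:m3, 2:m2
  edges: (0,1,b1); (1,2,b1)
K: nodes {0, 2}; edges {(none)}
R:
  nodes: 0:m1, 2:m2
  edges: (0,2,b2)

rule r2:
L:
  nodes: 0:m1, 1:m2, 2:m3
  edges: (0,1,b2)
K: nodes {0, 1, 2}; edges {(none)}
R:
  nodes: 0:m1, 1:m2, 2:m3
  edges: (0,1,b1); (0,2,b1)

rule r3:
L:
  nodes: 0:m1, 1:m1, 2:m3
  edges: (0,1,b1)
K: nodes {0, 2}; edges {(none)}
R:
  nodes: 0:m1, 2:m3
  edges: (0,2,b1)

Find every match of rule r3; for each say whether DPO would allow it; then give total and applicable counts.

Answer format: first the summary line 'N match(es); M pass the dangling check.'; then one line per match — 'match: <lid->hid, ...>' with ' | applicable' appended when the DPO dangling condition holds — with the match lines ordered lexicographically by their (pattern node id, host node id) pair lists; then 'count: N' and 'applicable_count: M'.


2 match(es); 0 pass the dangling check.
match: 0->5, 1->0, 2->7
match: 0->5, 1->0, 2->10
count: 2
applicable_count: 0


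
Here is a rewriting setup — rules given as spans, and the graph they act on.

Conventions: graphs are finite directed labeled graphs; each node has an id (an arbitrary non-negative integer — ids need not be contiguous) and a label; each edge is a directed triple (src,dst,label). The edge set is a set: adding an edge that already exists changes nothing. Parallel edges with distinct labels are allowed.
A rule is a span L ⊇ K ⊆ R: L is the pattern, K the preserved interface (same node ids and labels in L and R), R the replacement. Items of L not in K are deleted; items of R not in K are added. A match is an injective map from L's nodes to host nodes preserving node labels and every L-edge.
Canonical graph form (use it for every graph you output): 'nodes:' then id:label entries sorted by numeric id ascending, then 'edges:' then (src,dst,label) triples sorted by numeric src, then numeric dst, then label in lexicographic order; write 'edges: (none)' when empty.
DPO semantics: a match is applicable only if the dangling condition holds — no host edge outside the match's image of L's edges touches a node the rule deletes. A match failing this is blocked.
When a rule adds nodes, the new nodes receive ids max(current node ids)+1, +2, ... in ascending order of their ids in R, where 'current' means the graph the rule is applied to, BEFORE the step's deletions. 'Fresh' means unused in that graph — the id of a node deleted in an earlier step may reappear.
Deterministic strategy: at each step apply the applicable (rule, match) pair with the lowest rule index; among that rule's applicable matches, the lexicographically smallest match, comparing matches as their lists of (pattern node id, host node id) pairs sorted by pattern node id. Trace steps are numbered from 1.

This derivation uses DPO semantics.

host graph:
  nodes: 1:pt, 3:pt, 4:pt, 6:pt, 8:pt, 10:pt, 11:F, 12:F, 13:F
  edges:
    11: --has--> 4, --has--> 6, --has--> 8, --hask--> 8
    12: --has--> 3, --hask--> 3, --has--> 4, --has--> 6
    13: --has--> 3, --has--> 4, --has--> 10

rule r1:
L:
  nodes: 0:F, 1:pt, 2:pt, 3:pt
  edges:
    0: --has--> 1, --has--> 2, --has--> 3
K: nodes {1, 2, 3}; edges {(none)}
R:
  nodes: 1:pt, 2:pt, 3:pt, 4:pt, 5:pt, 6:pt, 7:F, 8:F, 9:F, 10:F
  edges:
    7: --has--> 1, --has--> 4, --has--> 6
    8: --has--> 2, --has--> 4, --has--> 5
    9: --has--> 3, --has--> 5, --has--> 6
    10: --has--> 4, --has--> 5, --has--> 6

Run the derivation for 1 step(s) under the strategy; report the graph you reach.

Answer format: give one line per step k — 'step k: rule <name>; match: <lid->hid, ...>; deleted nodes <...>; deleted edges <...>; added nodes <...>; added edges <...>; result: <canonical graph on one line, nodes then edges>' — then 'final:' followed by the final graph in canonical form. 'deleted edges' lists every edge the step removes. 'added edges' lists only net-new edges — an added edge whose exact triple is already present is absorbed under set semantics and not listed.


step 1: rule r1; match: 0->13, 1->3, 2->4, 3->10; deleted nodes 13; deleted edges (13,3,has); (13,4,has); (13,10,has); added nodes 14, 15, 16, 17, 18, 19, 20; added edges (17,3,has); (17,14,has); (17,16,has); (18,4,has); (18,14,has); (18,15,has); (19,10,has); (19,15,has); (19,16,has); (20,14,has); (20,15,has); (20,16,has); result: nodes: 1:pt, 3:pt, 4:pt, 6:pt, 8:pt, 10:pt, 11:F, 12:F, 14:pt, 15:pt, 16:pt, 17:F, 18:F, 19:F, 20:F edges: (11,4,has); (11,6,has); (11,8,has); (11,8,hask); (12,3,has); (12,3,hask); (12,4,has); (12,6,has); (17,3,has); (17,14,has); (17,16,has); (18,4,has); (18,14,has); (18,15,has); (19,10,has); (19,15,has); (19,16,has); (20,14,has); (20,15,has); (20,16,has)
final:
nodes: 1:pt, 3:pt, 4:pt, 6:pt, 8:pt, 10:pt, 11:F, 12:F, 14:pt, 15:pt, 16:pt, 17:F, 18:F, 19:F, 20:F
edges: (11,4,has); (11,6,has); (11,8,has); (11,8,hask); (12,3,has); (12,3,hask); (12,4,has); (12,6,has); (17,3,has); (17,14,has); (17,16,has); (18,4,has); (18,14,has); (18,15,has); (19,10,has); (19,15,has); (19,16,has); (20,14,has); (20,15,has); (20,16,has)


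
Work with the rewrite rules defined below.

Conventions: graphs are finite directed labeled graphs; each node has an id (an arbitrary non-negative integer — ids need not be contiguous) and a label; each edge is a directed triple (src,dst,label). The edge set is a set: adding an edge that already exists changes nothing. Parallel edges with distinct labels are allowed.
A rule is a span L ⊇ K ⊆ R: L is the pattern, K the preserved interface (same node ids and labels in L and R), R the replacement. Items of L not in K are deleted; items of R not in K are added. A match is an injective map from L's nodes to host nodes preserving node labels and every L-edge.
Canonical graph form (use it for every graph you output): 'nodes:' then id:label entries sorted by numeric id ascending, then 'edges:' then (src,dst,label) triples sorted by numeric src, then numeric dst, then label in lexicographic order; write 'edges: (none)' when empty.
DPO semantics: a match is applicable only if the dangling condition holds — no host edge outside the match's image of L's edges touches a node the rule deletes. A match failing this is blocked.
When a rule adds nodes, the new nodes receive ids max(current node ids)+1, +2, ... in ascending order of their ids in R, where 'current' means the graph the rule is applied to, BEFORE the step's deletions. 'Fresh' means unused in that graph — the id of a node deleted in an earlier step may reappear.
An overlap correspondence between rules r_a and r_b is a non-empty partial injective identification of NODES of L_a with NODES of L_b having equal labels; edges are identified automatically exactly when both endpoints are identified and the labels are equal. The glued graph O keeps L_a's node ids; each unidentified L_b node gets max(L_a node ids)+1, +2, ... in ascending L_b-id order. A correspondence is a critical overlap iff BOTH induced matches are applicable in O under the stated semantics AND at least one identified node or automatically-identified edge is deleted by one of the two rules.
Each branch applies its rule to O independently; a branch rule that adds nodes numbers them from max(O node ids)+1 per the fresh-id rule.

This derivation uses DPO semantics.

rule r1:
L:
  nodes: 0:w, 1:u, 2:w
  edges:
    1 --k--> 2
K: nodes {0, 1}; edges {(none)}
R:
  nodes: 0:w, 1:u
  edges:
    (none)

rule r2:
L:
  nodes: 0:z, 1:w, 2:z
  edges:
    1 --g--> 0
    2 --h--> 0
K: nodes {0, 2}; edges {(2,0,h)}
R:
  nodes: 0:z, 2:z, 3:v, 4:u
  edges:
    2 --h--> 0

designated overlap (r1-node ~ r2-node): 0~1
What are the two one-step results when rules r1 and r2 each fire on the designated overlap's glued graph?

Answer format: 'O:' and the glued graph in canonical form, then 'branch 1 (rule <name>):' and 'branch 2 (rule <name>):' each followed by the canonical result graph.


O:
nodes: 0:w, 1:u, 2:w, 3:z, 4:z
edges: (0,3,g); (1,2,k); (4,3,h)
branch 1 (rule r1):
nodes: 0:w, 1:u, 3:z, 4:z
edges: (0,3,g); (4,3,h)
branch 2 (rule r2):
nodes: 1:u, 2:w, 3:z, 4:z, 5:v, 6:u
edges: (1,2,k); (4,3,h)


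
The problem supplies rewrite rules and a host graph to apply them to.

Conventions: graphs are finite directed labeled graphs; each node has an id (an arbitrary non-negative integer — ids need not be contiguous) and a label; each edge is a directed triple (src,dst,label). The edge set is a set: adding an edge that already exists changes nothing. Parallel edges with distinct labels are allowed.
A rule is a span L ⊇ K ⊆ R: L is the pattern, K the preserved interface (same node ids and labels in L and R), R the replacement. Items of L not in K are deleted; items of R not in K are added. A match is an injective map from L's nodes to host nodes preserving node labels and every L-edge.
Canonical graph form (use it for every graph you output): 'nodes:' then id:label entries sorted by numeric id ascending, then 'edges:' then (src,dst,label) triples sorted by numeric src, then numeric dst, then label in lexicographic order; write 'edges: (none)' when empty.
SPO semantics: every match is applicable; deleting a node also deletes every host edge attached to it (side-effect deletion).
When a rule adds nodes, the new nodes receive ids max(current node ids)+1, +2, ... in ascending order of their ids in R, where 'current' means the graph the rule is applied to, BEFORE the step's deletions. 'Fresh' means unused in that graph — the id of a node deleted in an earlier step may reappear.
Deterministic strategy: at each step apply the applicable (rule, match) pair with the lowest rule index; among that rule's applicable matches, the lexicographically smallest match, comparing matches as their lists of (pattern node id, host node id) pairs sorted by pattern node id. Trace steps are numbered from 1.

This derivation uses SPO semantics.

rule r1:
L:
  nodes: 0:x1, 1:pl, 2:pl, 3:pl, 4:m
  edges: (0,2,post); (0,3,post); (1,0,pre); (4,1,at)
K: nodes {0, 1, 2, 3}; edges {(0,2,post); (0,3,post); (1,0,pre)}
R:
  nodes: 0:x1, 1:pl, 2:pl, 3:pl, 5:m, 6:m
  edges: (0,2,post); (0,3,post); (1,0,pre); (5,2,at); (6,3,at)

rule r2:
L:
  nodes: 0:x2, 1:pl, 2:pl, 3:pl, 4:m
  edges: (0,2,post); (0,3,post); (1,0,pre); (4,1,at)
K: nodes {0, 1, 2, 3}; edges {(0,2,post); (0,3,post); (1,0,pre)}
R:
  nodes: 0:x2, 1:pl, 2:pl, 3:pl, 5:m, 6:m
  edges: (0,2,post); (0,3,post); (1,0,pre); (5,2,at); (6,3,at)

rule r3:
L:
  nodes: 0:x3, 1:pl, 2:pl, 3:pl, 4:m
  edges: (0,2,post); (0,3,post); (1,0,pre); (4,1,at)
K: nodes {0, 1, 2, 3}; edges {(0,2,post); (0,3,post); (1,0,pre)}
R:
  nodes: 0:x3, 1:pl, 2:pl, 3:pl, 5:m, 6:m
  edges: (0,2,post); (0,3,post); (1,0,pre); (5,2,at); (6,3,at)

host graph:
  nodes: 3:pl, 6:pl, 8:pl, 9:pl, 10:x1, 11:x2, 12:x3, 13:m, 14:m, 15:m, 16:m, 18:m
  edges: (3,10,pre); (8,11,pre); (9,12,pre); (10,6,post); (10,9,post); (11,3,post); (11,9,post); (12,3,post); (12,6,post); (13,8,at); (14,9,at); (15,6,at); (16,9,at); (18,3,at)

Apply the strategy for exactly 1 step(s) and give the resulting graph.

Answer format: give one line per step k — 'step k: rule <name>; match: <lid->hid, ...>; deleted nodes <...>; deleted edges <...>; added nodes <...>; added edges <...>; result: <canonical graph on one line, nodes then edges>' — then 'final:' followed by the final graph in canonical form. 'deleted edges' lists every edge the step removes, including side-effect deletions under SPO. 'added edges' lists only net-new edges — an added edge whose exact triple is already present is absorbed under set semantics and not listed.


step 1: rule r1; match: 0->10, 1->3, 2->6, 3->9, 4->18; deleted nodes 18; deleted edges (18,3,at); added nodes 19, 20; added edges (19,6,at); (20,9,at); result: nodes: 3:pl, 6:pl, 8:pl, 9:pl, 10:x1, 11:x2, 12:x3, 13:m, 14:m, 15:m, 16:m, 19:m, 20:m edges: (3,10,pre); (8,11,pre); (9,12,pre); (10,6,post); (10,9,post); (11,3,post); (11,9,post); (12,3,post); (12,6,post); (13,8,at); (14,9,at); (15,6,at); (16,9,at); (19,6,at); (20,9,at)
final:
nodes: 3:pl, 6:pl, 8:pl, 9:pl, 10:x1, 11:x2, 12:x3, 13:m, 14:m, 15:m, 16:m, 19:m, 20:m
edges: (3,10,pre); (8,11,pre); (9,12,pre); (10,6,post); (10,9,post); (11,3,post); (11,9,post); (12,3,post); (12,6,post); (13,8,at); (14,9,at); (15,6,at); (16,9,at); (19,6,at); (20,9,at)
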